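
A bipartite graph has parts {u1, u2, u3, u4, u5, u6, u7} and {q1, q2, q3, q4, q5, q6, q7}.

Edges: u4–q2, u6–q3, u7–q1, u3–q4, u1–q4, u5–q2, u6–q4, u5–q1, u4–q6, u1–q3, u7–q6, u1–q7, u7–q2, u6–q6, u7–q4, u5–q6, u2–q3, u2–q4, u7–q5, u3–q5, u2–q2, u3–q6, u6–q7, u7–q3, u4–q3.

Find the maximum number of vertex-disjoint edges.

One maximum matching: u1–q7, u2–q2, u3–q5, u4–q3, u5–q1, u6–q6, u7–q4.
This saturates every left vertex, so 7 is the maximum.

7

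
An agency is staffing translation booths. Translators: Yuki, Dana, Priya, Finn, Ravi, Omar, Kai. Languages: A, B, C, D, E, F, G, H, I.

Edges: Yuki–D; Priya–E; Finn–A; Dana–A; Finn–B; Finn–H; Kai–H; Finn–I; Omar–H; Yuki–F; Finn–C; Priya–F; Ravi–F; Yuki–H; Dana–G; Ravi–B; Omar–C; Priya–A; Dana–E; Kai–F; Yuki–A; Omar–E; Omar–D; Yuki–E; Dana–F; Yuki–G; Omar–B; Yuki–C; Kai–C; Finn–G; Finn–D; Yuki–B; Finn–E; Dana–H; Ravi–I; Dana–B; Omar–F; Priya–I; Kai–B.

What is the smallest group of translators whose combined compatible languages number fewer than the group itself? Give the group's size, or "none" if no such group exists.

none

A matching saturating every translator exists, for instance Yuki→A, Dana→G, Priya→E, Finn→D, Ravi→F, Omar→H, Kai→B.
By Hall's marriage theorem, this means |N(S)| ≥ |S| for every subset S, so no violating subset exists.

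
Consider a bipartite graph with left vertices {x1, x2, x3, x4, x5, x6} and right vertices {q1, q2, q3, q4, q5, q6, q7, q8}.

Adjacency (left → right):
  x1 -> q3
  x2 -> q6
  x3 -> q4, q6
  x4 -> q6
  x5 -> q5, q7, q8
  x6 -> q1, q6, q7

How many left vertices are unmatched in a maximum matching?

A valid assignment of size 5: x1–q3, x2–q6, x3–q4, x5–q8, x6–q7.
The set {x2, x4} has only 1 neighbour ({q6}), so by Hall's theorem at most 5 of the 6 left vertices can be matched.
That matches 5 of the 6, leaving 1 unmatched; no matching can do better.

1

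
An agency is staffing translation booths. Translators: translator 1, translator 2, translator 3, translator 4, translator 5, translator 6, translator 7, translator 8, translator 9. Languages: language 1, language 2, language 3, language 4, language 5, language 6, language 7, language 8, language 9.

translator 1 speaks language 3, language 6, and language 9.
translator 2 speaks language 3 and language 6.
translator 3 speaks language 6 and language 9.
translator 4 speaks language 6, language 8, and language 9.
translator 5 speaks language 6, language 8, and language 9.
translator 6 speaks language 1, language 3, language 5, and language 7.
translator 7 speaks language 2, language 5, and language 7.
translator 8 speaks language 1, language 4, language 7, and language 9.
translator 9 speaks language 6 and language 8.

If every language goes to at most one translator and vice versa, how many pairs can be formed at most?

A valid assignment of size 7: translator 1→language 6, translator 2→language 3, translator 3→language 9, translator 4→language 8, translator 6→language 1, translator 7→language 7, translator 8→language 4.
The set {translator 1, translator 2, translator 3, translator 4, translator 5, translator 9} has only 4 neighbours ({language 3, language 6, language 8, language 9}), so by Hall's theorem at most 7 of the 9 translators can be matched.

7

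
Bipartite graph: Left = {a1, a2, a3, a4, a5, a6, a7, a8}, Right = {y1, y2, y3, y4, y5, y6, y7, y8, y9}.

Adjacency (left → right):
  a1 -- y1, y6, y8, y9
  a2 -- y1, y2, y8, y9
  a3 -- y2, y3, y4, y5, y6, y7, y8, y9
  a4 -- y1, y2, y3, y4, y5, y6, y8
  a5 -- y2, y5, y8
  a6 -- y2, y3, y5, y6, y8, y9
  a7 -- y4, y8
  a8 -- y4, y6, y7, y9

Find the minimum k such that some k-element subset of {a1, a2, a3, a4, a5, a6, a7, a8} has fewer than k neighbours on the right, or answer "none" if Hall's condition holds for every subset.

none

A matching saturating every left vertex exists, for instance a1→y1, a2→y2, a3→y6, a4→y3, a5→y8, a6→y9, a7→y4, a8→y7.
By Hall's marriage theorem, this means |N(S)| ≥ |S| for every subset S, so no violating subset exists.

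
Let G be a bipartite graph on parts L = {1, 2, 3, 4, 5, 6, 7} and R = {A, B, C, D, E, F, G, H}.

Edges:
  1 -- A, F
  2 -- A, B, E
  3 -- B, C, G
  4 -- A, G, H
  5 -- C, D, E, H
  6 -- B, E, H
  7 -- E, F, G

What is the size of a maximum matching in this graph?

A valid assignment of size 7: 1-F, 2-B, 3-C, 4-G, 5-D, 6-H, 7-E.
This saturates every left vertex, so 7 is the maximum.

7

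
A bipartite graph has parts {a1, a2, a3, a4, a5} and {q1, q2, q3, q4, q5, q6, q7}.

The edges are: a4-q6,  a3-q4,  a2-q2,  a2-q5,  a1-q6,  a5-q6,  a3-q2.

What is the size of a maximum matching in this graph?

3

A valid assignment of size 3: a1–q6, a2–q5, a3–q2.
The set {a1, a4, a5} has only 1 neighbour ({q6}), so by Hall's theorem at most 3 of the 5 left vertices can be matched.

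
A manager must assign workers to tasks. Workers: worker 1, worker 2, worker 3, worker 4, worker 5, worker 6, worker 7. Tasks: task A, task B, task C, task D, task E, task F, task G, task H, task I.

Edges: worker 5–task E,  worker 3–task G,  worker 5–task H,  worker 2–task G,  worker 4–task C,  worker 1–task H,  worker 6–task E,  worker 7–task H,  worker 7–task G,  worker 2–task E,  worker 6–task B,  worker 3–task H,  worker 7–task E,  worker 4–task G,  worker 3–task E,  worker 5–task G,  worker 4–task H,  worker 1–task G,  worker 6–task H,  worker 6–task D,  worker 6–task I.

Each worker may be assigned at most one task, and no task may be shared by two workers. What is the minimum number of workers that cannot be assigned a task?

2

A valid assignment of size 5: worker 1-task H, worker 2-task G, worker 3-task E, worker 4-task C, worker 6-task D.
The set {worker 1, worker 2, worker 3, worker 5, worker 7} has only 3 neighbours ({task E, task G, task H}), so by Hall's theorem at most 5 of the 7 workers can be matched.
That matches 5 of the 7, leaving 2 unmatched; no matching can do better.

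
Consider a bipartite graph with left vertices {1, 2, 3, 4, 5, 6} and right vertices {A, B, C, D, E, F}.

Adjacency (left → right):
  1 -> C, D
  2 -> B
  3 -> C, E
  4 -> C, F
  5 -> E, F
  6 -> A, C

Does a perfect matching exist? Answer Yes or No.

Yes

A valid assignment of size 6: 1→D, 2→B, 3→C, 4→F, 5→E, 6→A.
Every left vertex is matched, so this is a perfect matching.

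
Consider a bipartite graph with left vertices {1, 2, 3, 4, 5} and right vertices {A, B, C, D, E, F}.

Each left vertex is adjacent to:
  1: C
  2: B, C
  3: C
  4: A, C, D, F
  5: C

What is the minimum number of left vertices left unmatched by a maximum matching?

For example, pair 1–C, 2–B, 4–F.
The set {1, 3, 5} has only 1 neighbour ({C}), so by Hall's theorem at most 3 of the 5 left vertices can be matched.
That matches 3 of the 5, leaving 2 unmatched; no matching can do better.

2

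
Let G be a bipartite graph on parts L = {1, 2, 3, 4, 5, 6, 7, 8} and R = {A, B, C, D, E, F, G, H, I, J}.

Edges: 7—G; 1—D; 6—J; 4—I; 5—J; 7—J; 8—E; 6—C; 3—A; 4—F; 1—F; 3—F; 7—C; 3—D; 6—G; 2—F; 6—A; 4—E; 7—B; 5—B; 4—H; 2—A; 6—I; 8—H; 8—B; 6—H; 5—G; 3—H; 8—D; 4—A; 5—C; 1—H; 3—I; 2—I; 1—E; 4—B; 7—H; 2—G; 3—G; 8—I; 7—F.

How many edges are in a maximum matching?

8

For example, pair 1–D, 2–I, 3–G, 4–A, 5–B, 6–J, 7–H, 8–E.
All 8 left vertices are matched, so no larger matching exists.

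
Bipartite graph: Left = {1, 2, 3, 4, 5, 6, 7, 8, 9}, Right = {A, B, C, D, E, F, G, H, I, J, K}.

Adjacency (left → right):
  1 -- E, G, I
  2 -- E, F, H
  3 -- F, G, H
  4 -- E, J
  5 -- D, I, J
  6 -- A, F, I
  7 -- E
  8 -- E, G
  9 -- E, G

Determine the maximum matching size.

For example, pair 1→I, 2→H, 3→F, 4→J, 5→D, 6→A, 7→E, 8→G.
The set {7, 8, 9} has only 2 neighbours ({E, G}), so by Hall's theorem at most 8 of the 9 left vertices can be matched.

8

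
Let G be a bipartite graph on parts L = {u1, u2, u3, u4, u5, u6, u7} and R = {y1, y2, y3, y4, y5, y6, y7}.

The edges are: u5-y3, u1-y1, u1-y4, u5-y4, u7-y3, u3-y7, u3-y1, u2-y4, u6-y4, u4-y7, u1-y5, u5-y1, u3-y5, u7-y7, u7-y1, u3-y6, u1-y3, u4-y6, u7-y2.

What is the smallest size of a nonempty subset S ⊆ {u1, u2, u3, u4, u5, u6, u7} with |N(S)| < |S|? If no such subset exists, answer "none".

2

Take S = {u2, u6}. Its neighbourhood is {y4}, so |N(S)| = 1 < |S| = 2.
No single vertex violates Hall's condition since each has at least one neighbour, so 2 is the minimum.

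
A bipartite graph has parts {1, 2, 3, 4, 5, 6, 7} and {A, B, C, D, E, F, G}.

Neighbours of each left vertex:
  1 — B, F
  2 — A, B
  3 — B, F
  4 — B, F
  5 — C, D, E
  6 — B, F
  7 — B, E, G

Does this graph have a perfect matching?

No

The set {1, 3, 4, 6} has only 2 neighbours ({B, F}), so by Hall's theorem at most 5 of the 7 left vertices can be matched.
Hence no matching covers every left vertex.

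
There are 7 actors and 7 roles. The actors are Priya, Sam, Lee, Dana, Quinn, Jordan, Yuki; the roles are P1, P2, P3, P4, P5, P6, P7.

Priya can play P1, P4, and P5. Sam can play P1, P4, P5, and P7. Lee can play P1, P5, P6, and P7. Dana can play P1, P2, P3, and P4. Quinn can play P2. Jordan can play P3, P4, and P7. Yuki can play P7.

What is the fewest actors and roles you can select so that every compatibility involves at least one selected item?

7

The 7 edges Priya–P5, Sam–P1, Lee–P6, Dana–P3, Quinn–P2, Jordan–P4, Yuki–P7 form a matching, so any vertex cover needs at least 7 vertices (one per matched edge).
Conversely {Priya, Sam, Lee, Dana, Quinn, Jordan, Yuki} meets every edge and has exactly 7 vertices, so 7 is optimal.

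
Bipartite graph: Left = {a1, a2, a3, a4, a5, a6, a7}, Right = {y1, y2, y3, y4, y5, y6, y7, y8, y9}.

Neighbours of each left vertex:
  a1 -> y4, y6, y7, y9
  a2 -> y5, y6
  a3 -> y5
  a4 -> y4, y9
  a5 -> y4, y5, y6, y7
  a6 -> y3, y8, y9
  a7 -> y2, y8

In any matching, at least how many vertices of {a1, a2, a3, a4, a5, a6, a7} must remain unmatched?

0

One maximum matching: a1→y4, a2→y6, a3→y5, a4→y9, a5→y7, a6→y3, a7→y8.
All 7 left vertices are matched, so no larger matching exists.
That matches 7 of the 7, leaving 0 unmatched; no matching can do better.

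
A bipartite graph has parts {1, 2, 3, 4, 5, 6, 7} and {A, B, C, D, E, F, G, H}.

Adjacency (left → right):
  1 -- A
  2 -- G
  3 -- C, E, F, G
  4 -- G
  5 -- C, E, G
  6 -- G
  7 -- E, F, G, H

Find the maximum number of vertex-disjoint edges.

5

A valid assignment of size 5: 1–A, 2–G, 3–C, 5–E, 7–H.
The set {2, 4, 6} has only 1 neighbour ({G}), so by Hall's theorem at most 5 of the 7 left vertices can be matched.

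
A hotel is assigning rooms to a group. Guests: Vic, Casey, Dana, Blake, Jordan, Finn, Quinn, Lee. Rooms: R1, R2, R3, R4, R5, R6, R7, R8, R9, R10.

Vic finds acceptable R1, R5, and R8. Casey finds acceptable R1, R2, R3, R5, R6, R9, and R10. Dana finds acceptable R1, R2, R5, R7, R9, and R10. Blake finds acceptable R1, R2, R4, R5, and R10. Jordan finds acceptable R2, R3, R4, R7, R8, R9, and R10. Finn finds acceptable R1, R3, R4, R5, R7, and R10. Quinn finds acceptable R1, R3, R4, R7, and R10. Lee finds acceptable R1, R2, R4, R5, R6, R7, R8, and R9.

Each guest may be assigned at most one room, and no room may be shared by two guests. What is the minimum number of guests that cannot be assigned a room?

A valid assignment of size 8: Vic-R5, Casey-R6, Dana-R2, Blake-R4, Jordan-R8, Finn-R3, Quinn-R10, Lee-R9.
All 8 guests are matched, so no larger matching exists.
That matches 8 of the 8, leaving 0 unmatched; no matching can do better.

0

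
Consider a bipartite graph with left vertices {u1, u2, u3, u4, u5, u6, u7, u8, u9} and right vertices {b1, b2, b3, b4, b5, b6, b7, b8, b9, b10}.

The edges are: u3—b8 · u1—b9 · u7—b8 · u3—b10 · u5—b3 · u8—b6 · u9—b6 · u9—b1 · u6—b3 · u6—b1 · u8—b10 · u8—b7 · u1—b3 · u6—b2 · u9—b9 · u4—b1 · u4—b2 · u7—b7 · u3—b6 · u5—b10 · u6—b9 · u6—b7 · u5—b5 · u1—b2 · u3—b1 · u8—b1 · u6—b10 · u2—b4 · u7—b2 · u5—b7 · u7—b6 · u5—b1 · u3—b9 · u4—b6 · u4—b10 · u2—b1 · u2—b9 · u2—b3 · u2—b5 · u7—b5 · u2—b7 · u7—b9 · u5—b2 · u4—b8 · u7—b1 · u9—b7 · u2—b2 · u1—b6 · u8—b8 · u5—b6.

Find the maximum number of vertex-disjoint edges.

For example, pair u1-b3, u2-b4, u3-b8, u4-b1, u5-b5, u6-b2, u7-b7, u8-b10, u9-b6.
This saturates every left vertex, so 9 is the maximum.

9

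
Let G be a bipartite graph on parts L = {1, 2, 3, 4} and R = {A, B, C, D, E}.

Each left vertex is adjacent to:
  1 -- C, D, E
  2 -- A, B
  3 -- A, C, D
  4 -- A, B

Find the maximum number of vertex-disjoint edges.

For example, pair 1-E, 2-A, 3-C, 4-B.
All 4 left vertices are matched, so no larger matching exists.

4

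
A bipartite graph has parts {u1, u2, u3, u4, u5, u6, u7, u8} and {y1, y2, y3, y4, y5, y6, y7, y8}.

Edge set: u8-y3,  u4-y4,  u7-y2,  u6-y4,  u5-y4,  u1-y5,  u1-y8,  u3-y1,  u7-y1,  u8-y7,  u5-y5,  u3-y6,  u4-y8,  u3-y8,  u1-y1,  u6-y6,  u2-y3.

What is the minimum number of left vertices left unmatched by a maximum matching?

For example, pair u1-y1, u2-y3, u3-y6, u4-y8, u5-y5, u6-y4, u7-y2, u8-y7.
This saturates every left vertex, so 8 is the maximum.
That matches 8 of the 8, leaving 0 unmatched; no matching can do better.

0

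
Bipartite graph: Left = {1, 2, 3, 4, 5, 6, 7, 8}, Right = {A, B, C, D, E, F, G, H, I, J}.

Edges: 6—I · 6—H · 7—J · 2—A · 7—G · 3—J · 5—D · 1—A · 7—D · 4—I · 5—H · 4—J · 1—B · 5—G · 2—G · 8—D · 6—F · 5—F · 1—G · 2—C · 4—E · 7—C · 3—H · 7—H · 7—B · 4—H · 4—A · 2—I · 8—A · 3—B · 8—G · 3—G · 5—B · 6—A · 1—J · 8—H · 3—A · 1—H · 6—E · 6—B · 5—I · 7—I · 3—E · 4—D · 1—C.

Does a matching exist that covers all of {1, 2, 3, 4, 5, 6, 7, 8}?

For example, pair 1-A, 2-I, 3-J, 4-E, 5-B, 6-F, 7-H, 8-G.
All 8 left vertices are covered.

Yes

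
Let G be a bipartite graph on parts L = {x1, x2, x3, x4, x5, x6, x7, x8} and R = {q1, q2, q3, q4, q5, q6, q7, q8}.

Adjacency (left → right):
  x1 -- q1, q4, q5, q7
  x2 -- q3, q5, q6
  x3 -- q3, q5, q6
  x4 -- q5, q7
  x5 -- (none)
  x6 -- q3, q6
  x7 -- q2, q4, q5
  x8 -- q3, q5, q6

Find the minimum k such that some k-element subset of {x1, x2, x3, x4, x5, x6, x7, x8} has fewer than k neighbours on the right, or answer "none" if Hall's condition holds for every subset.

Take S = {x5}. Its neighbourhood is {}, so |N(S)| = 0 < |S| = 1.

1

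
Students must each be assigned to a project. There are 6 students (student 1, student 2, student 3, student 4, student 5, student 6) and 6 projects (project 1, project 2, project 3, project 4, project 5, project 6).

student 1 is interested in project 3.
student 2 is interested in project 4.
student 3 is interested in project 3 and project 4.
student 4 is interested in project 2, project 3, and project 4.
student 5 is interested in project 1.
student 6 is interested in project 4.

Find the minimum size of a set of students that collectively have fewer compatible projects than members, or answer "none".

Take S = {student 2, student 6}. Its neighbourhood is {project 4}, so |N(S)| = 1 < |S| = 2.
No single vertex violates Hall's condition since each has at least one neighbour, so 2 is the minimum.

2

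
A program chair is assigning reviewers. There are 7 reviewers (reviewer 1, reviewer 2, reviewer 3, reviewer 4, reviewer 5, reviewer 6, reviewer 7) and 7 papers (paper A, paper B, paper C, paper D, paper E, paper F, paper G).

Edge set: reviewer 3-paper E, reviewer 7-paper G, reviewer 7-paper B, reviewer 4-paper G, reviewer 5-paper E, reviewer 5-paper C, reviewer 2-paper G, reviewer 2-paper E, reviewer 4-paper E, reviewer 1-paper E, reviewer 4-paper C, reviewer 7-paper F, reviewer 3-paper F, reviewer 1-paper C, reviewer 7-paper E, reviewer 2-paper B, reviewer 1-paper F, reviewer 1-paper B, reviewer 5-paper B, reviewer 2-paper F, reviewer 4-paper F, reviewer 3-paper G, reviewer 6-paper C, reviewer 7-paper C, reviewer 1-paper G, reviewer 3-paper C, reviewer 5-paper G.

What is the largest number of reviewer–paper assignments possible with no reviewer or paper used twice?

5

A valid assignment of size 5: reviewer 1–paper B, reviewer 2–paper F, reviewer 3–paper G, reviewer 4–paper C, reviewer 5–paper E.
The set {reviewer 1, reviewer 2, reviewer 3, reviewer 4, reviewer 5, reviewer 6, reviewer 7} has only 5 neighbours ({paper B, paper C, paper E, paper F, paper G}), so by Hall's theorem at most 5 of the 7 reviewers can be matched.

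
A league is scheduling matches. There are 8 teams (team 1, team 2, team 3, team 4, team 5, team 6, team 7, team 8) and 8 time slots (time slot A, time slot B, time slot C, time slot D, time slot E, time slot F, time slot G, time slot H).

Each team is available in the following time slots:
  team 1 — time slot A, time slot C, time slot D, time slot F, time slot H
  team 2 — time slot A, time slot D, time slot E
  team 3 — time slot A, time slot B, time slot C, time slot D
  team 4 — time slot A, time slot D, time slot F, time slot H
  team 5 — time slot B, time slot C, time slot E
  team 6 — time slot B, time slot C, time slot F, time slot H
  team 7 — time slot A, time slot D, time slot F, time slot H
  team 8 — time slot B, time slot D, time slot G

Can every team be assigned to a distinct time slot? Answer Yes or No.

Yes

For example, pair team 1→time slot A, team 2→time slot E, team 3→time slot B, team 4→time slot D, team 5→time slot C, team 6→time slot H, team 7→time slot F, team 8→time slot G.
Every team is matched, so this is a perfect matching.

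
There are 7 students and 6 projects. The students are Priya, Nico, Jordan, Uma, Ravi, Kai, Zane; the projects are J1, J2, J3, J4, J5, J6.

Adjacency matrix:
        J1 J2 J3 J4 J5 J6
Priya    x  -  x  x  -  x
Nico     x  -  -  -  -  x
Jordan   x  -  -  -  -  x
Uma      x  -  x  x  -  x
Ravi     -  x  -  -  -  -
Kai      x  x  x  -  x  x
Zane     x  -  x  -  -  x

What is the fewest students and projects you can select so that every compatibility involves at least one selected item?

6

{Ravi, Kai, J1, J3, J4, J6} is a vertex cover of size 6: every edge has an endpoint in this set.
No smaller cover exists because Priya–J4, Nico–J1, Jordan–J6, Uma–J3, Ravi–J2, Kai–J5 is a matching of size 6, and a cover must include an endpoint of each of these disjoint edges (König's theorem).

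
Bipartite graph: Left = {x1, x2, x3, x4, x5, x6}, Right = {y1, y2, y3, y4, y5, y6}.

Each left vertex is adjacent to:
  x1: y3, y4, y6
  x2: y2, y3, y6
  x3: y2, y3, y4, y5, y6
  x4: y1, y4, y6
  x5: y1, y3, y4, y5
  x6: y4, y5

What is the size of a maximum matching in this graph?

For example, pair x1→y3, x2→y2, x3→y5, x4→y6, x5→y1, x6→y4.
This saturates every left vertex, so 6 is the maximum.

6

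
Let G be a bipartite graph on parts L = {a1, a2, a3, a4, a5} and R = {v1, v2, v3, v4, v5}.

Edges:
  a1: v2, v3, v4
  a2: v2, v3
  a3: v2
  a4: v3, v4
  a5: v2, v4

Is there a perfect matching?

The set {a1, a2, a3, a4, a5} has only 3 neighbours ({v2, v3, v4}), so by Hall's theorem at most 3 of the 5 left vertices can be matched.
Hence no matching covers every left vertex.

No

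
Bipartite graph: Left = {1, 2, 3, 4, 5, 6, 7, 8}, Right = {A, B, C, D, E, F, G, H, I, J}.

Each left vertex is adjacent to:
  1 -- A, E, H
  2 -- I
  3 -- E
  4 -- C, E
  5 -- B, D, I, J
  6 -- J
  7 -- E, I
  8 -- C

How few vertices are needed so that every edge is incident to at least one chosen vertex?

6

{1, 5, 6, C, E, I} is a vertex cover of size 6: every edge has an endpoint in this set.
No smaller cover exists because 1–H, 2–I, 3–E, 4–C, 5–B, 6–J is a matching of size 6, and a cover must include an endpoint of each of these disjoint edges (König's theorem).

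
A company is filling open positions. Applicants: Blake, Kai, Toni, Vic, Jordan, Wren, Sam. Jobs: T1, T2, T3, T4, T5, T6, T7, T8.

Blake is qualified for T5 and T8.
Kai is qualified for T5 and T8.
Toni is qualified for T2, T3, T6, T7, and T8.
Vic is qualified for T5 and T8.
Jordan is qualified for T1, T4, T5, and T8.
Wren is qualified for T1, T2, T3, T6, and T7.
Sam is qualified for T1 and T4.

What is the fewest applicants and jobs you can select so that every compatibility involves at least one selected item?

A maximum matching has 6 edges (e.g. Blake–T5, Kai–T8, Toni–T3, Jordan–T4, Wren–T7, Sam–T1).
By König's theorem the minimum vertex cover has the same size. One such cover is {Toni, Jordan, Wren, Sam, T5, T8}.

6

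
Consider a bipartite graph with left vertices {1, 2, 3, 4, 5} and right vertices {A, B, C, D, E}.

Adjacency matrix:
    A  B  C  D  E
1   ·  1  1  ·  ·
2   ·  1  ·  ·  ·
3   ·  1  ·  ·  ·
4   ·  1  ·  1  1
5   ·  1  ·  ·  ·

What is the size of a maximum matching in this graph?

For example, pair 1→C, 2→B, 4→E.
The set {2, 3, 5} has only 1 neighbour ({B}), so by Hall's theorem at most 3 of the 5 left vertices can be matched.

3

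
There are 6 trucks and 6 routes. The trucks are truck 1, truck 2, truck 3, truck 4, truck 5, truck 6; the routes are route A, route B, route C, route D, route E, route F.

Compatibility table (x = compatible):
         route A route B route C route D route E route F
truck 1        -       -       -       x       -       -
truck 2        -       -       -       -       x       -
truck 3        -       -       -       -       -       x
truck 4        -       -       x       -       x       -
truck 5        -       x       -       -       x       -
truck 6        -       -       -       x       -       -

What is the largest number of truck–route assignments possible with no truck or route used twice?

5

One maximum matching: truck 1–route D, truck 2–route E, truck 3–route F, truck 4–route C, truck 5–route B.
The set {truck 1, truck 6} has only 1 neighbour ({route D}), so by Hall's theorem at most 5 of the 6 trucks can be matched.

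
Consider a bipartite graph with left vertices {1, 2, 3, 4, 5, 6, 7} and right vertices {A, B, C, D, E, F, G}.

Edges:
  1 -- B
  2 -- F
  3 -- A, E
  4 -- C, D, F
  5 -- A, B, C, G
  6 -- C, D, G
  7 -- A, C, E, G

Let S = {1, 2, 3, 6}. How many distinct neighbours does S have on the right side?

The union of neighbours of {1, 2, 3, 6} is {A, B, C, D, E, F, G}, which has 7 elements.
Since |N(S)| = 7 ≥ |S| = 4, Hall's condition holds for this subset.

7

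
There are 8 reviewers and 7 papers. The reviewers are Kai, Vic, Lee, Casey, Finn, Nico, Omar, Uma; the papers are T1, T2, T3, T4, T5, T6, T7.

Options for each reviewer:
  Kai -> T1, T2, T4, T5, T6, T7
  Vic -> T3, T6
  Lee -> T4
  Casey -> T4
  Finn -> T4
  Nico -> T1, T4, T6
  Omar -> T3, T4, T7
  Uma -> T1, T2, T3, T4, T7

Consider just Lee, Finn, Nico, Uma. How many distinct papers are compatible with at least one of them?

The union of neighbours of {Lee, Finn, Nico, Uma} is {T1, T2, T3, T4, T6, T7}, which has 6 elements.
Since |N(S)| = 6 ≥ |S| = 4, Hall's condition holds for this subset.

6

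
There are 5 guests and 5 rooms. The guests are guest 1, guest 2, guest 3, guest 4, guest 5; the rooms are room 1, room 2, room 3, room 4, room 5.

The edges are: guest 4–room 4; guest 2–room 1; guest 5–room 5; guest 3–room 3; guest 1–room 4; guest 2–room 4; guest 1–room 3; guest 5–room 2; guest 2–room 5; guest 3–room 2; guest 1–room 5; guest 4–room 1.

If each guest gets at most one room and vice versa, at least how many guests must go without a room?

0

For example, pair guest 1→room 3, guest 2→room 1, guest 3→room 2, guest 4→room 4, guest 5→room 5.
This saturates every guest, so 5 is the maximum.
That matches 5 of the 5, leaving 0 unmatched; no matching can do better.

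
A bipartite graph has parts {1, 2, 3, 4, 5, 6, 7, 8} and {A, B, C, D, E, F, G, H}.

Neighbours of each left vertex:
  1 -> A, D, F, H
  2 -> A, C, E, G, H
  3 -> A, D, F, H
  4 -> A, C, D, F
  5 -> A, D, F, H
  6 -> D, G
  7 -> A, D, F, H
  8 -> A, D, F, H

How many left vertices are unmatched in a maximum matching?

1

For example, pair 1-A, 2-E, 3-H, 4-C, 5-D, 6-G, 7-F.
The set {1, 3, 5, 7, 8} has only 4 neighbours ({A, D, F, H}), so by Hall's theorem at most 7 of the 8 left vertices can be matched.
That matches 7 of the 8, leaving 1 unmatched; no matching can do better.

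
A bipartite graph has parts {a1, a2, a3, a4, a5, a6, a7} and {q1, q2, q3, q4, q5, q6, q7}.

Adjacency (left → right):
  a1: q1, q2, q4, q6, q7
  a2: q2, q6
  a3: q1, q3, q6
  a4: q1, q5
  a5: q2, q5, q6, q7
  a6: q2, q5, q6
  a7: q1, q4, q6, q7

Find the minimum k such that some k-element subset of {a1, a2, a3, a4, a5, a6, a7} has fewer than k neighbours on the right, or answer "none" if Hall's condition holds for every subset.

none

A matching saturating every left vertex exists, for instance a1→q4, a2→q2, a3→q3, a4→q1, a5→q7, a6→q5, a7→q6.
By Hall's marriage theorem, this means |N(S)| ≥ |S| for every subset S, so no violating subset exists.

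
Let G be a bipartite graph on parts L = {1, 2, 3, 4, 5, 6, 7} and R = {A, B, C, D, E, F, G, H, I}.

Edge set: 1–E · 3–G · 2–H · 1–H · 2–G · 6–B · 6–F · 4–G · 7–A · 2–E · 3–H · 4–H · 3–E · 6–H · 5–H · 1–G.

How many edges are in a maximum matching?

A valid assignment of size 5: 1→H, 2→G, 3→E, 6→B, 7→A.
The set {1, 2, 3, 4, 5} has only 3 neighbours ({E, G, H}), so by Hall's theorem at most 5 of the 7 left vertices can be matched.

5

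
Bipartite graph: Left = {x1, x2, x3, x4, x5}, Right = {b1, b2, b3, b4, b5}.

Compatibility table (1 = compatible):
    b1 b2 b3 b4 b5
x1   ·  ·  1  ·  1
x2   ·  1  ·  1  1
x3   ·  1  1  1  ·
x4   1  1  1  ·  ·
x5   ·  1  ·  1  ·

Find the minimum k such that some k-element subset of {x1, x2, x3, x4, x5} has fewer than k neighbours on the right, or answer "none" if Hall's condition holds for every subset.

none

A matching saturating every left vertex exists, for instance x1→b5, x2→b2, x3→b3, x4→b1, x5→b4.
By Hall's marriage theorem, this means |N(S)| ≥ |S| for every subset S, so no violating subset exists.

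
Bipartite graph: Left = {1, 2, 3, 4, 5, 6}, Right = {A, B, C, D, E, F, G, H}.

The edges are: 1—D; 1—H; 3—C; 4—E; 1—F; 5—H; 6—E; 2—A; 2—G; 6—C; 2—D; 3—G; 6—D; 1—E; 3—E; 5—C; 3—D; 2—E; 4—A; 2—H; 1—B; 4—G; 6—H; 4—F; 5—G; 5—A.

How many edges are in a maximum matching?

6

One maximum matching: 1–H, 2–A, 3–C, 4–F, 5–G, 6–E.
All 6 left vertices are matched, so no larger matching exists.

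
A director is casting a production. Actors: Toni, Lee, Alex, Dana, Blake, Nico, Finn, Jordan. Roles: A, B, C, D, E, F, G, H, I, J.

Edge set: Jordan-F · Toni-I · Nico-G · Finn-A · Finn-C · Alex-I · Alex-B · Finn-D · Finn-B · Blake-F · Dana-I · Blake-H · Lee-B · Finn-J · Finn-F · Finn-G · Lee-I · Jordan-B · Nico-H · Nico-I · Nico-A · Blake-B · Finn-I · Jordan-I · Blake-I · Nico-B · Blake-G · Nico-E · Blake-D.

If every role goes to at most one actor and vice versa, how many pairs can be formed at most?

A valid assignment of size 6: Toni-I, Lee-B, Blake-H, Nico-G, Finn-J, Jordan-F.
The set {Toni, Lee, Alex, Dana} has only 2 neighbours ({B, I}), so by Hall's theorem at most 6 of the 8 actors can be matched.

6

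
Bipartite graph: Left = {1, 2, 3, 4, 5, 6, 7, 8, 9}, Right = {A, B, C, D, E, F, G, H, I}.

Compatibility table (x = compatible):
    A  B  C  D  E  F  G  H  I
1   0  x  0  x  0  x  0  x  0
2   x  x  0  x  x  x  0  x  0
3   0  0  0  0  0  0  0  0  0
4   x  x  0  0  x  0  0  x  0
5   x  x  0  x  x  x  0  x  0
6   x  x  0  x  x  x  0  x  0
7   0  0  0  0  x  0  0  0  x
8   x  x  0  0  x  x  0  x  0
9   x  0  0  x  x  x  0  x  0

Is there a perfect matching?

The set {1, 2, 3, 4, 5, 6, 8, 9} has only 6 neighbours ({A, B, D, E, F, H}), so by Hall's theorem at most 7 of the 9 left vertices can be matched.
Hence no matching covers every left vertex.

No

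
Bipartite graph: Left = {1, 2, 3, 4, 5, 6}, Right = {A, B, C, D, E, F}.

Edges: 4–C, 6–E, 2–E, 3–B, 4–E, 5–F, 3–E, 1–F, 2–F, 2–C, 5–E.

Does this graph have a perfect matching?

The set {1, 2, 4, 5, 6} has only 3 neighbours ({C, E, F}), so by Hall's theorem at most 4 of the 6 left vertices can be matched.
Hence no matching covers every left vertex.

No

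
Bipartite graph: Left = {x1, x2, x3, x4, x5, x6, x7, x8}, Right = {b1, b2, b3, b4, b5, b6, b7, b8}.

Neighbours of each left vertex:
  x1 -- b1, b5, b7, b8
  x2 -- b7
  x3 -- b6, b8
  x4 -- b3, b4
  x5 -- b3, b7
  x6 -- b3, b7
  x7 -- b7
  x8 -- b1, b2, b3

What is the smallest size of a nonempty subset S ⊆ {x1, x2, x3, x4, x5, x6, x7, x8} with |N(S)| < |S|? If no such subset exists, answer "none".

2

Take S = {x2, x7}. Its neighbourhood is {b7}, so |N(S)| = 1 < |S| = 2.
No single vertex violates Hall's condition since each has at least one neighbour, so 2 is the minimum.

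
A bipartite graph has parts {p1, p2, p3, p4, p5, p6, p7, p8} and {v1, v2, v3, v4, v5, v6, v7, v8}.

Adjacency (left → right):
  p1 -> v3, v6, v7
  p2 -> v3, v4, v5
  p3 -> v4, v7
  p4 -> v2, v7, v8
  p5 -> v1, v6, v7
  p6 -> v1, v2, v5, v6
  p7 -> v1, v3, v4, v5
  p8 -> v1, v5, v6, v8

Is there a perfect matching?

A valid assignment of size 8: p1→v3, p2→v5, p3→v4, p4→v8, p5→v7, p6→v2, p7→v1, p8→v6.
Every left vertex is matched, so this is a perfect matching.

Yes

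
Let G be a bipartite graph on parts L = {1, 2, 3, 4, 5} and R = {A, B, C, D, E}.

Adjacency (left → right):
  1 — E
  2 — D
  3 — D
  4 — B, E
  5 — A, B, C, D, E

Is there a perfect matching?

The set {2, 3} has only 1 neighbour ({D}), so by Hall's theorem at most 4 of the 5 left vertices can be matched.
Hence no matching covers every left vertex.

No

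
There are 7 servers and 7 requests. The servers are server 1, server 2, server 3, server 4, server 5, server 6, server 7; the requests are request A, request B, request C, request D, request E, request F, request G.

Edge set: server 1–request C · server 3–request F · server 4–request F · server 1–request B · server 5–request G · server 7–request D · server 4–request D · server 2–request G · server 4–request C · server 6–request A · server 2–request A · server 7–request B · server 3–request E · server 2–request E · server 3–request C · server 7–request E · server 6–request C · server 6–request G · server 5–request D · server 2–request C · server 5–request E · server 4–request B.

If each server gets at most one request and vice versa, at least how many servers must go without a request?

0

One maximum matching: server 1→request B, server 2→request G, server 3→request F, server 4→request C, server 5→request E, server 6→request A, server 7→request D.
All 7 servers are matched, so no larger matching exists.
That matches 7 of the 7, leaving 0 unmatched; no matching can do better.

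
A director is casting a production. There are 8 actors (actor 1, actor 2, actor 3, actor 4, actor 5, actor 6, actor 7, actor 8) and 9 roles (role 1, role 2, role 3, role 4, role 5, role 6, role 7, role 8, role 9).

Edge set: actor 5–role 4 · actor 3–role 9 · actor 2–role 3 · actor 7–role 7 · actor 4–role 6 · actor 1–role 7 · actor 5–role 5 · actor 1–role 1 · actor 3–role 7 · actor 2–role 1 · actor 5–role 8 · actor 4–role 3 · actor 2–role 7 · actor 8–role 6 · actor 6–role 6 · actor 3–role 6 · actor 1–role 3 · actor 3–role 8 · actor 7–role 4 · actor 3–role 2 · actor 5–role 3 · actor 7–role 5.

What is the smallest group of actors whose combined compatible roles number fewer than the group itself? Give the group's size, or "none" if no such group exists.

Take S = {actor 6, actor 8}. Its neighbourhood is {role 6}, so |N(S)| = 1 < |S| = 2.
No single vertex violates Hall's condition since each has at least one neighbour, so 2 is the minimum.

2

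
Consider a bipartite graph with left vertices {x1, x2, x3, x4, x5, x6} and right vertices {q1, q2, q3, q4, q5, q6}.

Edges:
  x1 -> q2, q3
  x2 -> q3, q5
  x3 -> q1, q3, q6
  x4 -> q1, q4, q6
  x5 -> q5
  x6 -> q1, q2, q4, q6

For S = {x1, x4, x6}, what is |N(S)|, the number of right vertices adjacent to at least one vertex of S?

5

The union of neighbours of {x1, x4, x6} is {q1, q2, q3, q4, q6}, which has 5 elements.
Since |N(S)| = 5 ≥ |S| = 3, Hall's condition holds for this subset.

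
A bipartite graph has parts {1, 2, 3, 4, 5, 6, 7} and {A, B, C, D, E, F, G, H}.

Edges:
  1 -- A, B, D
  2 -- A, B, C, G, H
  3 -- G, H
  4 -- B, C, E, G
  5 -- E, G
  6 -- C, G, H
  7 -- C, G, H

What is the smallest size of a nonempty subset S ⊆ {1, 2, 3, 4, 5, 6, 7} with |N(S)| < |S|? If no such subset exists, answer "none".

none

A matching saturating every left vertex exists, for instance 1→D, 2→A, 3→H, 4→B, 5→E, 6→G, 7→C.
By Hall's marriage theorem, this means |N(S)| ≥ |S| for every subset S, so no violating subset exists.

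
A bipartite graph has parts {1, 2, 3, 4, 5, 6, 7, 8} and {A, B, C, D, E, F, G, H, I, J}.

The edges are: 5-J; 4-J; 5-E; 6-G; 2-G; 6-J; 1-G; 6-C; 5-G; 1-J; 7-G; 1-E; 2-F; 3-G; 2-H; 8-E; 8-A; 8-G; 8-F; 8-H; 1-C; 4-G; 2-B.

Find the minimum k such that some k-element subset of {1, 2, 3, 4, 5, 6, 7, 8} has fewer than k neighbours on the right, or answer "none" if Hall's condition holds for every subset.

2

Take S = {3, 7}. Its neighbourhood is {G}, so |N(S)| = 1 < |S| = 2.
No single vertex violates Hall's condition since each has at least one neighbour, so 2 is the minimum.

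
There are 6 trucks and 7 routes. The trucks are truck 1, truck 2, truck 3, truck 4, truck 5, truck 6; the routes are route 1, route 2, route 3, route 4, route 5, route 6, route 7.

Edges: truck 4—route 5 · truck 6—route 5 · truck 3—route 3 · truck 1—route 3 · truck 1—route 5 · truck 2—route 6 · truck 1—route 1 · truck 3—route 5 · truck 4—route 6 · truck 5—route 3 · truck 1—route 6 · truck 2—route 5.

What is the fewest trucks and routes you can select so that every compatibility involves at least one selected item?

4

{truck 1, route 3, route 5, route 6} is a vertex cover of size 4: every edge has an endpoint in this set.
No smaller cover exists because truck 1–route 1, truck 2–route 5, truck 3–route 3, truck 4–route 6 is a matching of size 4, and a cover must include an endpoint of each of these disjoint edges (König's theorem).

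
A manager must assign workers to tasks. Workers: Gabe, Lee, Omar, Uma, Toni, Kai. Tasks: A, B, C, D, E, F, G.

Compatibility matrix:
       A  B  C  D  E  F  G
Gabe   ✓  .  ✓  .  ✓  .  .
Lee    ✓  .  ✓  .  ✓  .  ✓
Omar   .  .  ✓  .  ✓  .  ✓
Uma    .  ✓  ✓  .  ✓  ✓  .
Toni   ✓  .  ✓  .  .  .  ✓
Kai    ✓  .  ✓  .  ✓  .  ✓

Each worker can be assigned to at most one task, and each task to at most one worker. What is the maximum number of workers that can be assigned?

5

One maximum matching: Gabe–A, Lee–E, Omar–G, Uma–B, Toni–C.
The set {Gabe, Lee, Omar, Toni, Kai} has only 4 neighbours ({A, C, E, G}), so by Hall's theorem at most 5 of the 6 workers can be matched.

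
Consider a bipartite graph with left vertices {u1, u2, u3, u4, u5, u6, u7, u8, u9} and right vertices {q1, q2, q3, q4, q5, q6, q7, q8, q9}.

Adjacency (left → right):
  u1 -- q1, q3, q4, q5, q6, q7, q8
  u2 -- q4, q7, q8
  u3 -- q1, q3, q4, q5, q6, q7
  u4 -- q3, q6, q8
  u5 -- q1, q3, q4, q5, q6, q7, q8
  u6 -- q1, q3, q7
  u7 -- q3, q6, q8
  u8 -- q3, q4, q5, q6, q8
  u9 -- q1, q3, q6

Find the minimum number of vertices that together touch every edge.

{q1, q3, q4, q5, q6, q7, q8} is a vertex cover of size 7: every edge has an endpoint in this set.
No smaller cover exists because u1–q5, u2–q7, u3–q4, u4–q8, u5–q1, u6–q3, u7–q6 is a matching of size 7, and a cover must include an endpoint of each of these disjoint edges (König's theorem).

7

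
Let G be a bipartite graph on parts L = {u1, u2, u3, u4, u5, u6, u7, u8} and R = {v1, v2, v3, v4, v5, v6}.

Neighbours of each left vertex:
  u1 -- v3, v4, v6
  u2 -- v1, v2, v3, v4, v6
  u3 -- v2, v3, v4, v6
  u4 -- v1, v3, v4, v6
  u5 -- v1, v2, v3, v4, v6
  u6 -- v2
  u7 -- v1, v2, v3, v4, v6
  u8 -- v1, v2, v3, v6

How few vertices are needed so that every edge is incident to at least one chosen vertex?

A maximum matching has 5 edges (e.g. u1–v4, u2–v2, u3–v6, u4–v1, u5–v3).
By König's theorem the minimum vertex cover has the same size. One such cover is {v1, v2, v3, v4, v6}.

5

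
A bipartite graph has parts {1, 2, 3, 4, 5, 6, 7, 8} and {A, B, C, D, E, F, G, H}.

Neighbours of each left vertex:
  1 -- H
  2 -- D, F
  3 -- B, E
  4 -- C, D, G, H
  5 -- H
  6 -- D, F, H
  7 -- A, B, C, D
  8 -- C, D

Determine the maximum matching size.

7

One maximum matching: 1–H, 2–D, 3–E, 4–G, 6–F, 7–B, 8–C.
The set {1, 5} has only 1 neighbour ({H}), so by Hall's theorem at most 7 of the 8 left vertices can be matched.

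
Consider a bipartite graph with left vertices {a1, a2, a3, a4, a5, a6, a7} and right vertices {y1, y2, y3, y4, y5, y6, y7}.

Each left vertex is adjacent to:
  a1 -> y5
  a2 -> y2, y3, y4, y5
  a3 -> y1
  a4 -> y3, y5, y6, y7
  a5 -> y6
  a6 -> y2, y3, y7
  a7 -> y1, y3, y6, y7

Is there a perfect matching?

A valid assignment of size 7: a1→y5, a2→y4, a3→y1, a4→y7, a5→y6, a6→y2, a7→y3.
Every left vertex is matched, so this is a perfect matching.

Yes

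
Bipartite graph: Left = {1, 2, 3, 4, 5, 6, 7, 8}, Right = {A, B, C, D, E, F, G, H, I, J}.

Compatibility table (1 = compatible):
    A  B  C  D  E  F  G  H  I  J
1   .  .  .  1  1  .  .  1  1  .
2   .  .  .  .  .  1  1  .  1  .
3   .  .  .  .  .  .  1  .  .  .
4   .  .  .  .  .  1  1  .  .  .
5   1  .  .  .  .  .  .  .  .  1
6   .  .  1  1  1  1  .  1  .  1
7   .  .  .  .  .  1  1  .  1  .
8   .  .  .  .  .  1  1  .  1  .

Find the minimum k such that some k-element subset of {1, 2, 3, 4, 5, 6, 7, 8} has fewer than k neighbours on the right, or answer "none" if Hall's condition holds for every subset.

4

Take S = {2, 3, 4, 7}. Its neighbourhood is {F, G, I}, so |N(S)| = 3 < |S| = 4.
Every subset of size less than 4 has at least as many neighbours as members, so 4 is the minimum.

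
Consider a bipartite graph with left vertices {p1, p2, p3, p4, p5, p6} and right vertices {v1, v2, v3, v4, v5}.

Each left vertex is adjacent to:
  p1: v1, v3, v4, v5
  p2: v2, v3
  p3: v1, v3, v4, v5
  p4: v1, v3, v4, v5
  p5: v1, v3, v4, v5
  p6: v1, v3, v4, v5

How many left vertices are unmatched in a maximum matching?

1

A valid assignment of size 5: p1→v5, p2→v2, p3→v3, p4→v4, p5→v1.
The set {p1, p3, p4, p5, p6} has only 4 neighbours ({v1, v3, v4, v5}), so by Hall's theorem at most 5 of the 6 left vertices can be matched.
That matches 5 of the 6, leaving 1 unmatched; no matching can do better.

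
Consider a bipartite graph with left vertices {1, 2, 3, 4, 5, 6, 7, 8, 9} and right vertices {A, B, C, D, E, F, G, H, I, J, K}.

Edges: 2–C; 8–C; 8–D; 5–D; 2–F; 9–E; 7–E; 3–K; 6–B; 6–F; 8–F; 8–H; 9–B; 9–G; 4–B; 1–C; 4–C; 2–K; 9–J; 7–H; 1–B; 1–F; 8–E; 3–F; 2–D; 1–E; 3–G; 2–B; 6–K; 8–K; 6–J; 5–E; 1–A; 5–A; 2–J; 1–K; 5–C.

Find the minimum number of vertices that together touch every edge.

9

{1, 2, 3, 4, 5, 6, 7, 8, 9} is a vertex cover of size 9: every edge has an endpoint in this set.
No smaller cover exists because 1–A, 2–J, 3–G, 4–C, 5–E, 6–F, 7–H, 8–K, 9–B is a matching of size 9, and a cover must include an endpoint of each of these disjoint edges (König's theorem).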